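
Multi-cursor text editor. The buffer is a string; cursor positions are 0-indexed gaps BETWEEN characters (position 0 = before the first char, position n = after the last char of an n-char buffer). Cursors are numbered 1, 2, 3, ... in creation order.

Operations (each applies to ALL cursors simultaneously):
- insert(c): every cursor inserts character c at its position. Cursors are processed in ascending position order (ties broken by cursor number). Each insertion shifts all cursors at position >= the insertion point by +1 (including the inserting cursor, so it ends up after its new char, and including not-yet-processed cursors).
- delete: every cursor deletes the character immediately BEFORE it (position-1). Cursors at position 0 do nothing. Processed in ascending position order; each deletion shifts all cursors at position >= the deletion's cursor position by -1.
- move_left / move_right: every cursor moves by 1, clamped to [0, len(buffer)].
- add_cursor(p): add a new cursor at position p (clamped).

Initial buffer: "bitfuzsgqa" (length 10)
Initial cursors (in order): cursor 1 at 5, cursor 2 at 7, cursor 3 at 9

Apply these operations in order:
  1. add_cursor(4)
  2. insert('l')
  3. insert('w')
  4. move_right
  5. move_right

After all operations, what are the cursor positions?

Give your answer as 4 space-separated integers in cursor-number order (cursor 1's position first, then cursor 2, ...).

After op 1 (add_cursor(4)): buffer="bitfuzsgqa" (len 10), cursors c4@4 c1@5 c2@7 c3@9, authorship ..........
After op 2 (insert('l')): buffer="bitflulzslgqla" (len 14), cursors c4@5 c1@7 c2@10 c3@13, authorship ....4.1..2..3.
After op 3 (insert('w')): buffer="bitflwulwzslwgqlwa" (len 18), cursors c4@6 c1@9 c2@13 c3@17, authorship ....44.11..22..33.
After op 4 (move_right): buffer="bitflwulwzslwgqlwa" (len 18), cursors c4@7 c1@10 c2@14 c3@18, authorship ....44.11..22..33.
After op 5 (move_right): buffer="bitflwulwzslwgqlwa" (len 18), cursors c4@8 c1@11 c2@15 c3@18, authorship ....44.11..22..33.

Answer: 11 15 18 8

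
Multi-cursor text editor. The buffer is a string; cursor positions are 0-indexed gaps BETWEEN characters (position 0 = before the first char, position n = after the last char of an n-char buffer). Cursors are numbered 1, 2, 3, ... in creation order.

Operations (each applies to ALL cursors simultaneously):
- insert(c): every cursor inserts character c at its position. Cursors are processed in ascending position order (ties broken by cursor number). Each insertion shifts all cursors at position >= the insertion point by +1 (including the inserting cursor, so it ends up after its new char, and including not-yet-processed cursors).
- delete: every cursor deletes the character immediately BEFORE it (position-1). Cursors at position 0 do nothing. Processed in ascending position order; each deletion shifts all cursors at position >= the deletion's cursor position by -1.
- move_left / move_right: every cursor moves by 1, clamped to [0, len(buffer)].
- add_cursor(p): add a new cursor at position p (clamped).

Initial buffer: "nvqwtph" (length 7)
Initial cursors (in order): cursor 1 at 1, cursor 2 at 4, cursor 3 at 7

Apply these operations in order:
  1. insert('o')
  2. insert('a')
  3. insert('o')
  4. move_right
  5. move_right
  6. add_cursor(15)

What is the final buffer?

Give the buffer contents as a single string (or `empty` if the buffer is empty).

Answer: noaovqwoaotphoao

Derivation:
After op 1 (insert('o')): buffer="novqwotpho" (len 10), cursors c1@2 c2@6 c3@10, authorship .1...2...3
After op 2 (insert('a')): buffer="noavqwoatphoa" (len 13), cursors c1@3 c2@8 c3@13, authorship .11...22...33
After op 3 (insert('o')): buffer="noaovqwoaotphoao" (len 16), cursors c1@4 c2@10 c3@16, authorship .111...222...333
After op 4 (move_right): buffer="noaovqwoaotphoao" (len 16), cursors c1@5 c2@11 c3@16, authorship .111...222...333
After op 5 (move_right): buffer="noaovqwoaotphoao" (len 16), cursors c1@6 c2@12 c3@16, authorship .111...222...333
After op 6 (add_cursor(15)): buffer="noaovqwoaotphoao" (len 16), cursors c1@6 c2@12 c4@15 c3@16, authorship .111...222...333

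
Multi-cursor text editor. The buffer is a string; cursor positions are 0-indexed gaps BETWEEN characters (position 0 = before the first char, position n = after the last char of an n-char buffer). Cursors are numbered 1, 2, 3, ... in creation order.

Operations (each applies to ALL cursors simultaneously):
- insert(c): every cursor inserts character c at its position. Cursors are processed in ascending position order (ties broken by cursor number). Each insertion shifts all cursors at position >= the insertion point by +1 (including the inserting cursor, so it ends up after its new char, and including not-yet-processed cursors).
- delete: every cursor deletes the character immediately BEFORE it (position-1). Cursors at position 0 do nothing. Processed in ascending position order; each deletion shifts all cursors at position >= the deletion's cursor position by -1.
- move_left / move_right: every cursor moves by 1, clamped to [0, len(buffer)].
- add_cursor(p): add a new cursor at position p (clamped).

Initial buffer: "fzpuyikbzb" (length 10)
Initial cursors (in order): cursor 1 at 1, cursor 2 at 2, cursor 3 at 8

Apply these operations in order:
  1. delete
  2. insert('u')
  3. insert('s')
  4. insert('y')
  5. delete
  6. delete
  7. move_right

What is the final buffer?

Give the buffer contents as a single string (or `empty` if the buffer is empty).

After op 1 (delete): buffer="puyikzb" (len 7), cursors c1@0 c2@0 c3@5, authorship .......
After op 2 (insert('u')): buffer="uupuyikuzb" (len 10), cursors c1@2 c2@2 c3@8, authorship 12.....3..
After op 3 (insert('s')): buffer="uusspuyikuszb" (len 13), cursors c1@4 c2@4 c3@11, authorship 1212.....33..
After op 4 (insert('y')): buffer="uussyypuyikusyzb" (len 16), cursors c1@6 c2@6 c3@14, authorship 121212.....333..
After op 5 (delete): buffer="uusspuyikuszb" (len 13), cursors c1@4 c2@4 c3@11, authorship 1212.....33..
After op 6 (delete): buffer="uupuyikuzb" (len 10), cursors c1@2 c2@2 c3@8, authorship 12.....3..
After op 7 (move_right): buffer="uupuyikuzb" (len 10), cursors c1@3 c2@3 c3@9, authorship 12.....3..

Answer: uupuyikuzb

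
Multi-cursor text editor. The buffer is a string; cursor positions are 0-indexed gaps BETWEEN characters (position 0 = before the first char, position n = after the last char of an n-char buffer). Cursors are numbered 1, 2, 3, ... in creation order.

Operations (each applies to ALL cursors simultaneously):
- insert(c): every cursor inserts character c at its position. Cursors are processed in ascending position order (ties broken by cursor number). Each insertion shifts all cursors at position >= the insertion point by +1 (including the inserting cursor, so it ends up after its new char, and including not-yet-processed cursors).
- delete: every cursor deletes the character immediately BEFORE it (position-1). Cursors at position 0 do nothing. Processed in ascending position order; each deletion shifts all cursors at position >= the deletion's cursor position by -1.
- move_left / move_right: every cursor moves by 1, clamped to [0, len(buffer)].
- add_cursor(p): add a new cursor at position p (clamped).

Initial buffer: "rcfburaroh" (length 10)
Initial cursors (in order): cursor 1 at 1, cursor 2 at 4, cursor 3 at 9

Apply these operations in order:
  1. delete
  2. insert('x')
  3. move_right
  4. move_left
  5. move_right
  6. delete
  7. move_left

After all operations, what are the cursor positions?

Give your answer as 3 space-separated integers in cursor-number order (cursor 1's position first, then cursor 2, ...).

Answer: 0 2 6

Derivation:
After op 1 (delete): buffer="cfurarh" (len 7), cursors c1@0 c2@2 c3@6, authorship .......
After op 2 (insert('x')): buffer="xcfxurarxh" (len 10), cursors c1@1 c2@4 c3@9, authorship 1..2....3.
After op 3 (move_right): buffer="xcfxurarxh" (len 10), cursors c1@2 c2@5 c3@10, authorship 1..2....3.
After op 4 (move_left): buffer="xcfxurarxh" (len 10), cursors c1@1 c2@4 c3@9, authorship 1..2....3.
After op 5 (move_right): buffer="xcfxurarxh" (len 10), cursors c1@2 c2@5 c3@10, authorship 1..2....3.
After op 6 (delete): buffer="xfxrarx" (len 7), cursors c1@1 c2@3 c3@7, authorship 1.2...3
After op 7 (move_left): buffer="xfxrarx" (len 7), cursors c1@0 c2@2 c3@6, authorship 1.2...3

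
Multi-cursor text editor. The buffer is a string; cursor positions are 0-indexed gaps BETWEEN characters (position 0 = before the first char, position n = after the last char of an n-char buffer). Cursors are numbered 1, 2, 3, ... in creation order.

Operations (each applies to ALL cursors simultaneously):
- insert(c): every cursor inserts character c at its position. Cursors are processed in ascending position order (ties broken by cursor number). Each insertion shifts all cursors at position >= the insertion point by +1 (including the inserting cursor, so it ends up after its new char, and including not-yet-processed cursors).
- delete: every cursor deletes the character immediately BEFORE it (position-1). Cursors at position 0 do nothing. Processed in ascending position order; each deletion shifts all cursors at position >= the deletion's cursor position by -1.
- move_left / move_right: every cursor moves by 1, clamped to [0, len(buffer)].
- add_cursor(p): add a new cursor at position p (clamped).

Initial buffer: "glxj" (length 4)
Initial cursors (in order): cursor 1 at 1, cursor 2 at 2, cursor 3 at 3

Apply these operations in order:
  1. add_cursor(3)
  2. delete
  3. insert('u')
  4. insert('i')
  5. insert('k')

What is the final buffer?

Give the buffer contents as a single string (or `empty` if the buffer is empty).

Answer: uuuuiiiikkkkj

Derivation:
After op 1 (add_cursor(3)): buffer="glxj" (len 4), cursors c1@1 c2@2 c3@3 c4@3, authorship ....
After op 2 (delete): buffer="j" (len 1), cursors c1@0 c2@0 c3@0 c4@0, authorship .
After op 3 (insert('u')): buffer="uuuuj" (len 5), cursors c1@4 c2@4 c3@4 c4@4, authorship 1234.
After op 4 (insert('i')): buffer="uuuuiiiij" (len 9), cursors c1@8 c2@8 c3@8 c4@8, authorship 12341234.
After op 5 (insert('k')): buffer="uuuuiiiikkkkj" (len 13), cursors c1@12 c2@12 c3@12 c4@12, authorship 123412341234.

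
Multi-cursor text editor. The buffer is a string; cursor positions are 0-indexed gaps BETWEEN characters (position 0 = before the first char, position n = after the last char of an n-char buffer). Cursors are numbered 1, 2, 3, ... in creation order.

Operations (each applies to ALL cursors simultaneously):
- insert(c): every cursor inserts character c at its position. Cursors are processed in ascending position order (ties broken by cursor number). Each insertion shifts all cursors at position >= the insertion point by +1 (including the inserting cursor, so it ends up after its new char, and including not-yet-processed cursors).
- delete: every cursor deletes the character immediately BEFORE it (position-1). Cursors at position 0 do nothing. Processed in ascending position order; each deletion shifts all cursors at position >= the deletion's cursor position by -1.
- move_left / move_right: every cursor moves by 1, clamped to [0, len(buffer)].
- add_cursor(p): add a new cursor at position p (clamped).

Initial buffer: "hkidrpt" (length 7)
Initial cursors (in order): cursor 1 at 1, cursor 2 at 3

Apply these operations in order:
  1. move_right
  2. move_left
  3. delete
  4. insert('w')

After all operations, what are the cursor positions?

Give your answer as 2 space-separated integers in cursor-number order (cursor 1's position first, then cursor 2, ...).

Answer: 1 3

Derivation:
After op 1 (move_right): buffer="hkidrpt" (len 7), cursors c1@2 c2@4, authorship .......
After op 2 (move_left): buffer="hkidrpt" (len 7), cursors c1@1 c2@3, authorship .......
After op 3 (delete): buffer="kdrpt" (len 5), cursors c1@0 c2@1, authorship .....
After op 4 (insert('w')): buffer="wkwdrpt" (len 7), cursors c1@1 c2@3, authorship 1.2....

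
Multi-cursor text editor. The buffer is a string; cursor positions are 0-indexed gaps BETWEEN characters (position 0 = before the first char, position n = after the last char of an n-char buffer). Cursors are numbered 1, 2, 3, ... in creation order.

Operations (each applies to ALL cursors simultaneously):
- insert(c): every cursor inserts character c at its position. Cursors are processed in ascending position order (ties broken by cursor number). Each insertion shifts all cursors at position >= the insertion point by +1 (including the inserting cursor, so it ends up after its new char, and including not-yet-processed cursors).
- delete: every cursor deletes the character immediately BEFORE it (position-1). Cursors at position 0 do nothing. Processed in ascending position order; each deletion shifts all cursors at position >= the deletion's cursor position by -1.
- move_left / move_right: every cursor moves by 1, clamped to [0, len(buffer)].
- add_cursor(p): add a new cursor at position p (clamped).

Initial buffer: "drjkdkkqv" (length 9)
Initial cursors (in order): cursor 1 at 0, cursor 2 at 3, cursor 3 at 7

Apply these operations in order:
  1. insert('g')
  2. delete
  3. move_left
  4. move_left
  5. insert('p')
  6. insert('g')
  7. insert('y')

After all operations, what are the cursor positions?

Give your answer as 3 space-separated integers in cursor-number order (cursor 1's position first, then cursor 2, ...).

Answer: 3 7 14

Derivation:
After op 1 (insert('g')): buffer="gdrjgkdkkgqv" (len 12), cursors c1@1 c2@5 c3@10, authorship 1...2....3..
After op 2 (delete): buffer="drjkdkkqv" (len 9), cursors c1@0 c2@3 c3@7, authorship .........
After op 3 (move_left): buffer="drjkdkkqv" (len 9), cursors c1@0 c2@2 c3@6, authorship .........
After op 4 (move_left): buffer="drjkdkkqv" (len 9), cursors c1@0 c2@1 c3@5, authorship .........
After op 5 (insert('p')): buffer="pdprjkdpkkqv" (len 12), cursors c1@1 c2@3 c3@8, authorship 1.2....3....
After op 6 (insert('g')): buffer="pgdpgrjkdpgkkqv" (len 15), cursors c1@2 c2@5 c3@11, authorship 11.22....33....
After op 7 (insert('y')): buffer="pgydpgyrjkdpgykkqv" (len 18), cursors c1@3 c2@7 c3@14, authorship 111.222....333....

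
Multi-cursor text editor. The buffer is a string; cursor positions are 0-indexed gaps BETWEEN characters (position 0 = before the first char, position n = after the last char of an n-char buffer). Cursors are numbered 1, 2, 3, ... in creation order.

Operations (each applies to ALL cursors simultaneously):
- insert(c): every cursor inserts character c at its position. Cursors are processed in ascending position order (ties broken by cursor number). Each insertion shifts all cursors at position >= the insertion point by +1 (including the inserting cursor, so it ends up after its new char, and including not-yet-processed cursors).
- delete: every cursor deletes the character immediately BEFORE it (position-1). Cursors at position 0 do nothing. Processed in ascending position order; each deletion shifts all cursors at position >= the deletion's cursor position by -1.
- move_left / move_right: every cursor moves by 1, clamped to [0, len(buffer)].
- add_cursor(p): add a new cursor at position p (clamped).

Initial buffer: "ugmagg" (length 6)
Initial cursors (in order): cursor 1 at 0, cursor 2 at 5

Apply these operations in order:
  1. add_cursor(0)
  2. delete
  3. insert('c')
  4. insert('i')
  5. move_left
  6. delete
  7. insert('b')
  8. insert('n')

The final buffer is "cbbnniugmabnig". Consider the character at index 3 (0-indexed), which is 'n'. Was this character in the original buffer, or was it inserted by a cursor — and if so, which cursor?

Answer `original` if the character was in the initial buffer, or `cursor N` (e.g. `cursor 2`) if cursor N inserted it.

Answer: cursor 1

Derivation:
After op 1 (add_cursor(0)): buffer="ugmagg" (len 6), cursors c1@0 c3@0 c2@5, authorship ......
After op 2 (delete): buffer="ugmag" (len 5), cursors c1@0 c3@0 c2@4, authorship .....
After op 3 (insert('c')): buffer="ccugmacg" (len 8), cursors c1@2 c3@2 c2@7, authorship 13....2.
After op 4 (insert('i')): buffer="cciiugmacig" (len 11), cursors c1@4 c3@4 c2@10, authorship 1313....22.
After op 5 (move_left): buffer="cciiugmacig" (len 11), cursors c1@3 c3@3 c2@9, authorship 1313....22.
After op 6 (delete): buffer="ciugmaig" (len 8), cursors c1@1 c3@1 c2@6, authorship 13....2.
After op 7 (insert('b')): buffer="cbbiugmabig" (len 11), cursors c1@3 c3@3 c2@9, authorship 1133....22.
After op 8 (insert('n')): buffer="cbbnniugmabnig" (len 14), cursors c1@5 c3@5 c2@12, authorship 113133....222.
Authorship (.=original, N=cursor N): 1 1 3 1 3 3 . . . . 2 2 2 .
Index 3: author = 1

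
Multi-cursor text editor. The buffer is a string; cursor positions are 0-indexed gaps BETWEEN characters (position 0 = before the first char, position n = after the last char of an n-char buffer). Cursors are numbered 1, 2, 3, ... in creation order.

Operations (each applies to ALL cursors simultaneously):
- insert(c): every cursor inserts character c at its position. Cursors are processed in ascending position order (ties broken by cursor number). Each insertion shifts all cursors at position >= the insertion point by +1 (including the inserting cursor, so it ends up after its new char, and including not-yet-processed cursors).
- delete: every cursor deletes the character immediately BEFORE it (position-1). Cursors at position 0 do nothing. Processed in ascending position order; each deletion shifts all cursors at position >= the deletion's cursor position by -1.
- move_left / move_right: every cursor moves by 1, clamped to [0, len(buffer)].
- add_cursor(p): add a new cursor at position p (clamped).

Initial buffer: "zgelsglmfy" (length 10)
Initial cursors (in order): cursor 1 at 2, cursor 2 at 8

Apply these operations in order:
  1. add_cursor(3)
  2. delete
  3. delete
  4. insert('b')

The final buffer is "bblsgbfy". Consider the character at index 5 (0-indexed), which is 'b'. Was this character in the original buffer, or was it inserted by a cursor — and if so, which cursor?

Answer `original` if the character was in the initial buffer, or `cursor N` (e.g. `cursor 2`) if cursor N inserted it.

After op 1 (add_cursor(3)): buffer="zgelsglmfy" (len 10), cursors c1@2 c3@3 c2@8, authorship ..........
After op 2 (delete): buffer="zlsglfy" (len 7), cursors c1@1 c3@1 c2@5, authorship .......
After op 3 (delete): buffer="lsgfy" (len 5), cursors c1@0 c3@0 c2@3, authorship .....
After op 4 (insert('b')): buffer="bblsgbfy" (len 8), cursors c1@2 c3@2 c2@6, authorship 13...2..
Authorship (.=original, N=cursor N): 1 3 . . . 2 . .
Index 5: author = 2

Answer: cursor 2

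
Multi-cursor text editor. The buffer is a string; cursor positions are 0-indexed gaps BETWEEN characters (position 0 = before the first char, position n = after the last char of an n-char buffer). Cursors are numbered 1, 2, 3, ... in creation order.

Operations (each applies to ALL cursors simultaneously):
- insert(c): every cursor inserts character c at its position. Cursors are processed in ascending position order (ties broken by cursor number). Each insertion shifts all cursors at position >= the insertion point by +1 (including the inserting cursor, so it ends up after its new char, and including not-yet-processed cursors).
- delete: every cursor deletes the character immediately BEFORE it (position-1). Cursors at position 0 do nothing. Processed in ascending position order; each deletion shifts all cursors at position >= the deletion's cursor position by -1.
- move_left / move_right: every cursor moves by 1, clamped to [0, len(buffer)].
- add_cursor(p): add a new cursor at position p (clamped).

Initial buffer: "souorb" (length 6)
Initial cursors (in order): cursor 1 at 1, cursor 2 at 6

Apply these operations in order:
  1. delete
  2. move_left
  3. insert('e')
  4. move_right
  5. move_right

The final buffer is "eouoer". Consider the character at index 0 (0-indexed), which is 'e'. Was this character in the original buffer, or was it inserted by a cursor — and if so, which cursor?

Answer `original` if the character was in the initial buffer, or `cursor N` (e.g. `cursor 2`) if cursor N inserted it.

Answer: cursor 1

Derivation:
After op 1 (delete): buffer="ouor" (len 4), cursors c1@0 c2@4, authorship ....
After op 2 (move_left): buffer="ouor" (len 4), cursors c1@0 c2@3, authorship ....
After op 3 (insert('e')): buffer="eouoer" (len 6), cursors c1@1 c2@5, authorship 1...2.
After op 4 (move_right): buffer="eouoer" (len 6), cursors c1@2 c2@6, authorship 1...2.
After op 5 (move_right): buffer="eouoer" (len 6), cursors c1@3 c2@6, authorship 1...2.
Authorship (.=original, N=cursor N): 1 . . . 2 .
Index 0: author = 1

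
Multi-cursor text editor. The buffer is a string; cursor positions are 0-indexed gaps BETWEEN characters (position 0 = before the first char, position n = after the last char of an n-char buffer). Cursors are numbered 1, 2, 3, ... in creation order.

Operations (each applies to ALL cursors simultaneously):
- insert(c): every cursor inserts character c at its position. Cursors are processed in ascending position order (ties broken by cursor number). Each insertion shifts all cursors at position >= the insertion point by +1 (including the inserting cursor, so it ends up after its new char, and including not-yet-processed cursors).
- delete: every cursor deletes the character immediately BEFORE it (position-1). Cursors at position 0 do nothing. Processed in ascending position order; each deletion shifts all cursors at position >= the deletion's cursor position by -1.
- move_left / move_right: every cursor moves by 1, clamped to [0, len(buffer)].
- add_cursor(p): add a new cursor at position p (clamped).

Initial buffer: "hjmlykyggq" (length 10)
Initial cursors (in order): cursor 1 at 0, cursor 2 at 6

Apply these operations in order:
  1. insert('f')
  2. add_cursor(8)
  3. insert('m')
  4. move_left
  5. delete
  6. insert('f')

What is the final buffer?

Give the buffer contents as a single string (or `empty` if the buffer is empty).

After op 1 (insert('f')): buffer="fhjmlykfyggq" (len 12), cursors c1@1 c2@8, authorship 1......2....
After op 2 (add_cursor(8)): buffer="fhjmlykfyggq" (len 12), cursors c1@1 c2@8 c3@8, authorship 1......2....
After op 3 (insert('m')): buffer="fmhjmlykfmmyggq" (len 15), cursors c1@2 c2@11 c3@11, authorship 11......223....
After op 4 (move_left): buffer="fmhjmlykfmmyggq" (len 15), cursors c1@1 c2@10 c3@10, authorship 11......223....
After op 5 (delete): buffer="mhjmlykmyggq" (len 12), cursors c1@0 c2@7 c3@7, authorship 1......3....
After op 6 (insert('f')): buffer="fmhjmlykffmyggq" (len 15), cursors c1@1 c2@10 c3@10, authorship 11......233....

Answer: fmhjmlykffmyggq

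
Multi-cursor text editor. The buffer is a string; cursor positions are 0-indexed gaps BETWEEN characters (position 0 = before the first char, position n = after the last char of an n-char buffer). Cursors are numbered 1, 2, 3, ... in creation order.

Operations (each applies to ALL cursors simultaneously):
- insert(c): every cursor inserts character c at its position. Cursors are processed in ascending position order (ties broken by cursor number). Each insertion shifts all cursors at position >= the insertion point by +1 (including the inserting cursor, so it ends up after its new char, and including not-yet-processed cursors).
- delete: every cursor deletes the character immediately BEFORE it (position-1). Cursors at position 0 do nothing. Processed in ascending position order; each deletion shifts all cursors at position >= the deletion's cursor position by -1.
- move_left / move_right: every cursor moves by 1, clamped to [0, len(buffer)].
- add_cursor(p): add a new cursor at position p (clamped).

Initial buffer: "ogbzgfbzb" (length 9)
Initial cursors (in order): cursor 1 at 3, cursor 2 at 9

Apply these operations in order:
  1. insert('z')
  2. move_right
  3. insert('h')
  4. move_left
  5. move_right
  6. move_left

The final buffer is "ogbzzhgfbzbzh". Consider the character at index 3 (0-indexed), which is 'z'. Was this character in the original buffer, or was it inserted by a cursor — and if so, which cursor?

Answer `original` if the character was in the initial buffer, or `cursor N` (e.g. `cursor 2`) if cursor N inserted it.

After op 1 (insert('z')): buffer="ogbzzgfbzbz" (len 11), cursors c1@4 c2@11, authorship ...1......2
After op 2 (move_right): buffer="ogbzzgfbzbz" (len 11), cursors c1@5 c2@11, authorship ...1......2
After op 3 (insert('h')): buffer="ogbzzhgfbzbzh" (len 13), cursors c1@6 c2@13, authorship ...1.1.....22
After op 4 (move_left): buffer="ogbzzhgfbzbzh" (len 13), cursors c1@5 c2@12, authorship ...1.1.....22
After op 5 (move_right): buffer="ogbzzhgfbzbzh" (len 13), cursors c1@6 c2@13, authorship ...1.1.....22
After op 6 (move_left): buffer="ogbzzhgfbzbzh" (len 13), cursors c1@5 c2@12, authorship ...1.1.....22
Authorship (.=original, N=cursor N): . . . 1 . 1 . . . . . 2 2
Index 3: author = 1

Answer: cursor 1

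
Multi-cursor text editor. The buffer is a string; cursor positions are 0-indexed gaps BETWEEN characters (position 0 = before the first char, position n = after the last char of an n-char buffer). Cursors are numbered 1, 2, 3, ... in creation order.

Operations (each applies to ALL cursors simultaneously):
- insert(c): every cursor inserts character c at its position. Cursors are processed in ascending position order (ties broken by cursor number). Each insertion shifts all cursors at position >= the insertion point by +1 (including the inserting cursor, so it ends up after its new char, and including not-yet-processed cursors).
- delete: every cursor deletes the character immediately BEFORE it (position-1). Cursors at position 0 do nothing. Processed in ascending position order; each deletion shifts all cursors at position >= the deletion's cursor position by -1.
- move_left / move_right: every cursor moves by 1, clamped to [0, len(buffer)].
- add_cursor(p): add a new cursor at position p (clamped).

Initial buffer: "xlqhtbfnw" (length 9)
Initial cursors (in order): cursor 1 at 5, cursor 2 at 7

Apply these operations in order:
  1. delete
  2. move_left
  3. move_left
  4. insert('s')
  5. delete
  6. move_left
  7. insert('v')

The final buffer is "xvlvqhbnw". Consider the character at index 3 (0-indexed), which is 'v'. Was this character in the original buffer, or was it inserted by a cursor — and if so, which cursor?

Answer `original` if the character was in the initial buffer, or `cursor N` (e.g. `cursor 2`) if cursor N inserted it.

Answer: cursor 2

Derivation:
After op 1 (delete): buffer="xlqhbnw" (len 7), cursors c1@4 c2@5, authorship .......
After op 2 (move_left): buffer="xlqhbnw" (len 7), cursors c1@3 c2@4, authorship .......
After op 3 (move_left): buffer="xlqhbnw" (len 7), cursors c1@2 c2@3, authorship .......
After op 4 (insert('s')): buffer="xlsqshbnw" (len 9), cursors c1@3 c2@5, authorship ..1.2....
After op 5 (delete): buffer="xlqhbnw" (len 7), cursors c1@2 c2@3, authorship .......
After op 6 (move_left): buffer="xlqhbnw" (len 7), cursors c1@1 c2@2, authorship .......
After op 7 (insert('v')): buffer="xvlvqhbnw" (len 9), cursors c1@2 c2@4, authorship .1.2.....
Authorship (.=original, N=cursor N): . 1 . 2 . . . . .
Index 3: author = 2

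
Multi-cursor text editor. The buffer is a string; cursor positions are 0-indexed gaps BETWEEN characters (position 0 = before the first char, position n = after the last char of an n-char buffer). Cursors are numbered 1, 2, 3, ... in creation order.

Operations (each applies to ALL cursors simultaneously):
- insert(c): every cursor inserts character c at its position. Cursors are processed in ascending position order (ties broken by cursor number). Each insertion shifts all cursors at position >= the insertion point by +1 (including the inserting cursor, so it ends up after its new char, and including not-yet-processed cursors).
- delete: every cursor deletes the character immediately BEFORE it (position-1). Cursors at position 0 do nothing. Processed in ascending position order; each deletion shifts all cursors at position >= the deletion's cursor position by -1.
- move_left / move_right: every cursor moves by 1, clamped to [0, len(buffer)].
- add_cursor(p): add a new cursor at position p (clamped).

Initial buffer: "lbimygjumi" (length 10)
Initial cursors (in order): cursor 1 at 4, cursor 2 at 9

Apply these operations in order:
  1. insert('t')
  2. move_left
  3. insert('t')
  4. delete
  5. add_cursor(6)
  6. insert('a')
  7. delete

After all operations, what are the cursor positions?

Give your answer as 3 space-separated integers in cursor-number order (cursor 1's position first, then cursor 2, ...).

Answer: 4 10 6

Derivation:
After op 1 (insert('t')): buffer="lbimtygjumti" (len 12), cursors c1@5 c2@11, authorship ....1.....2.
After op 2 (move_left): buffer="lbimtygjumti" (len 12), cursors c1@4 c2@10, authorship ....1.....2.
After op 3 (insert('t')): buffer="lbimttygjumtti" (len 14), cursors c1@5 c2@12, authorship ....11.....22.
After op 4 (delete): buffer="lbimtygjumti" (len 12), cursors c1@4 c2@10, authorship ....1.....2.
After op 5 (add_cursor(6)): buffer="lbimtygjumti" (len 12), cursors c1@4 c3@6 c2@10, authorship ....1.....2.
After op 6 (insert('a')): buffer="lbimatyagjumati" (len 15), cursors c1@5 c3@8 c2@13, authorship ....11.3....22.
After op 7 (delete): buffer="lbimtygjumti" (len 12), cursors c1@4 c3@6 c2@10, authorship ....1.....2.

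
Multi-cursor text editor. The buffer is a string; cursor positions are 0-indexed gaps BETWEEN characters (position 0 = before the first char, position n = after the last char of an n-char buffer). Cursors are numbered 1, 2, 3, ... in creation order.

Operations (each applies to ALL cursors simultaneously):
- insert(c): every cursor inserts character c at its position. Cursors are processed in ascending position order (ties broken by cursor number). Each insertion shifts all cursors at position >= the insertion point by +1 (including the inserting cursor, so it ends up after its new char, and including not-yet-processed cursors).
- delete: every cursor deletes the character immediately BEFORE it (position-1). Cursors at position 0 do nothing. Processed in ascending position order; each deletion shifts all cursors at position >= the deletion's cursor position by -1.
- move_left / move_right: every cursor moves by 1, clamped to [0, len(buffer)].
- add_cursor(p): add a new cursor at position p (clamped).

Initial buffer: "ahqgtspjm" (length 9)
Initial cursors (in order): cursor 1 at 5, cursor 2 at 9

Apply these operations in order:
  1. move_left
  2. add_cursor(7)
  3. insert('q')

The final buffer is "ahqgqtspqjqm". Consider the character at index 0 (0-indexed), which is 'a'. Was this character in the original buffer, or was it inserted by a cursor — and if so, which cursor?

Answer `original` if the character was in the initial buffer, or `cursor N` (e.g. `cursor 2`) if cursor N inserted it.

Answer: original

Derivation:
After op 1 (move_left): buffer="ahqgtspjm" (len 9), cursors c1@4 c2@8, authorship .........
After op 2 (add_cursor(7)): buffer="ahqgtspjm" (len 9), cursors c1@4 c3@7 c2@8, authorship .........
After op 3 (insert('q')): buffer="ahqgqtspqjqm" (len 12), cursors c1@5 c3@9 c2@11, authorship ....1...3.2.
Authorship (.=original, N=cursor N): . . . . 1 . . . 3 . 2 .
Index 0: author = original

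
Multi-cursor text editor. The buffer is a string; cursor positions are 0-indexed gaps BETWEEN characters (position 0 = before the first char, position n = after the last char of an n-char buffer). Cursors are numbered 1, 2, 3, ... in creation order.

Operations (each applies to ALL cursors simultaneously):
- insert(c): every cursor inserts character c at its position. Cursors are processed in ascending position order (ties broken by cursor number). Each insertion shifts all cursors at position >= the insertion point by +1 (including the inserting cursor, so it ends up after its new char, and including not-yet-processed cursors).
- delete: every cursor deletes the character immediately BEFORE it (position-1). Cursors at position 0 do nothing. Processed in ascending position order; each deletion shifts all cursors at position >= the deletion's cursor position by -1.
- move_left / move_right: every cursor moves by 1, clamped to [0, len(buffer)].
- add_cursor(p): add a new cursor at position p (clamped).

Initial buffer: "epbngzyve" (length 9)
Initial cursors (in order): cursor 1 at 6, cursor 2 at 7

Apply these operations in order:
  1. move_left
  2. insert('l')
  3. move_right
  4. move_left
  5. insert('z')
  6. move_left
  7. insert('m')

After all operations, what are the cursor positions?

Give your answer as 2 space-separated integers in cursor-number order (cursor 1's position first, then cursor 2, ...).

Answer: 7 11

Derivation:
After op 1 (move_left): buffer="epbngzyve" (len 9), cursors c1@5 c2@6, authorship .........
After op 2 (insert('l')): buffer="epbnglzlyve" (len 11), cursors c1@6 c2@8, authorship .....1.2...
After op 3 (move_right): buffer="epbnglzlyve" (len 11), cursors c1@7 c2@9, authorship .....1.2...
After op 4 (move_left): buffer="epbnglzlyve" (len 11), cursors c1@6 c2@8, authorship .....1.2...
After op 5 (insert('z')): buffer="epbnglzzlzyve" (len 13), cursors c1@7 c2@10, authorship .....11.22...
After op 6 (move_left): buffer="epbnglzzlzyve" (len 13), cursors c1@6 c2@9, authorship .....11.22...
After op 7 (insert('m')): buffer="epbnglmzzlmzyve" (len 15), cursors c1@7 c2@11, authorship .....111.222...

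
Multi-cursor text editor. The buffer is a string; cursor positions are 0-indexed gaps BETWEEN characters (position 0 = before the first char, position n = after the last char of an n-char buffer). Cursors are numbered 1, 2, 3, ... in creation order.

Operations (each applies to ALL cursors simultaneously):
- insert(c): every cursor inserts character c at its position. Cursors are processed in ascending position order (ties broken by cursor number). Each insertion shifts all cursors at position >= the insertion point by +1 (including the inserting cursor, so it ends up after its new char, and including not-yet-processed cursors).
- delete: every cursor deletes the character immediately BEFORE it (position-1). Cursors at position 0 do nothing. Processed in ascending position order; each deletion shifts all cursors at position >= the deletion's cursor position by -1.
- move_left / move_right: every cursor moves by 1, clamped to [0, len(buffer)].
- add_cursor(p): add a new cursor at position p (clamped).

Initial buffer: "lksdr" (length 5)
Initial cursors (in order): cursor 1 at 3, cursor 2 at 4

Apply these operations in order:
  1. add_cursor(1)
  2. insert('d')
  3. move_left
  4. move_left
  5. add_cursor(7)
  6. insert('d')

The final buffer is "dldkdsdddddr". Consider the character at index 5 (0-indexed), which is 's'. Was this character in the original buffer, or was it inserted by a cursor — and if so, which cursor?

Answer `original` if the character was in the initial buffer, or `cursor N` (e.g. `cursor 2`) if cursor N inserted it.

Answer: original

Derivation:
After op 1 (add_cursor(1)): buffer="lksdr" (len 5), cursors c3@1 c1@3 c2@4, authorship .....
After op 2 (insert('d')): buffer="ldksdddr" (len 8), cursors c3@2 c1@5 c2@7, authorship .3..1.2.
After op 3 (move_left): buffer="ldksdddr" (len 8), cursors c3@1 c1@4 c2@6, authorship .3..1.2.
After op 4 (move_left): buffer="ldksdddr" (len 8), cursors c3@0 c1@3 c2@5, authorship .3..1.2.
After op 5 (add_cursor(7)): buffer="ldksdddr" (len 8), cursors c3@0 c1@3 c2@5 c4@7, authorship .3..1.2.
After op 6 (insert('d')): buffer="dldkdsdddddr" (len 12), cursors c3@1 c1@5 c2@8 c4@11, authorship 3.3.1.12.24.
Authorship (.=original, N=cursor N): 3 . 3 . 1 . 1 2 . 2 4 .
Index 5: author = original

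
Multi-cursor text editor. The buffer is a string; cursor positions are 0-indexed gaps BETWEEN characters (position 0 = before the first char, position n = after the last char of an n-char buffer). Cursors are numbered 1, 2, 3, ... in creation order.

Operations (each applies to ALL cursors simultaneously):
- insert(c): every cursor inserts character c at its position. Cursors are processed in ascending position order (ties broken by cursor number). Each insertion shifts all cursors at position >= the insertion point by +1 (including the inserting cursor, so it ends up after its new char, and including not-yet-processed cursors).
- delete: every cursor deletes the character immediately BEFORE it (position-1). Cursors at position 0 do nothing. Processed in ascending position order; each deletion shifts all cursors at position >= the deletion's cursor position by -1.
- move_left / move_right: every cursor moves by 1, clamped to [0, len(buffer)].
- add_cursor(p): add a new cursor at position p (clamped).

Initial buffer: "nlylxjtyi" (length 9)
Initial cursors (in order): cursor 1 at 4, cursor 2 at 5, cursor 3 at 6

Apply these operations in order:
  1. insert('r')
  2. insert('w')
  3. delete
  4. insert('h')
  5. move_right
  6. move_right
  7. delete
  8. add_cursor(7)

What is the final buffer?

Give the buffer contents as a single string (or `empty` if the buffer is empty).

After op 1 (insert('r')): buffer="nlylrxrjrtyi" (len 12), cursors c1@5 c2@7 c3@9, authorship ....1.2.3...
After op 2 (insert('w')): buffer="nlylrwxrwjrwtyi" (len 15), cursors c1@6 c2@9 c3@12, authorship ....11.22.33...
After op 3 (delete): buffer="nlylrxrjrtyi" (len 12), cursors c1@5 c2@7 c3@9, authorship ....1.2.3...
After op 4 (insert('h')): buffer="nlylrhxrhjrhtyi" (len 15), cursors c1@6 c2@9 c3@12, authorship ....11.22.33...
After op 5 (move_right): buffer="nlylrhxrhjrhtyi" (len 15), cursors c1@7 c2@10 c3@13, authorship ....11.22.33...
After op 6 (move_right): buffer="nlylrhxrhjrhtyi" (len 15), cursors c1@8 c2@11 c3@14, authorship ....11.22.33...
After op 7 (delete): buffer="nlylrhxhjhti" (len 12), cursors c1@7 c2@9 c3@11, authorship ....11.2.3..
After op 8 (add_cursor(7)): buffer="nlylrhxhjhti" (len 12), cursors c1@7 c4@7 c2@9 c3@11, authorship ....11.2.3..

Answer: nlylrhxhjhti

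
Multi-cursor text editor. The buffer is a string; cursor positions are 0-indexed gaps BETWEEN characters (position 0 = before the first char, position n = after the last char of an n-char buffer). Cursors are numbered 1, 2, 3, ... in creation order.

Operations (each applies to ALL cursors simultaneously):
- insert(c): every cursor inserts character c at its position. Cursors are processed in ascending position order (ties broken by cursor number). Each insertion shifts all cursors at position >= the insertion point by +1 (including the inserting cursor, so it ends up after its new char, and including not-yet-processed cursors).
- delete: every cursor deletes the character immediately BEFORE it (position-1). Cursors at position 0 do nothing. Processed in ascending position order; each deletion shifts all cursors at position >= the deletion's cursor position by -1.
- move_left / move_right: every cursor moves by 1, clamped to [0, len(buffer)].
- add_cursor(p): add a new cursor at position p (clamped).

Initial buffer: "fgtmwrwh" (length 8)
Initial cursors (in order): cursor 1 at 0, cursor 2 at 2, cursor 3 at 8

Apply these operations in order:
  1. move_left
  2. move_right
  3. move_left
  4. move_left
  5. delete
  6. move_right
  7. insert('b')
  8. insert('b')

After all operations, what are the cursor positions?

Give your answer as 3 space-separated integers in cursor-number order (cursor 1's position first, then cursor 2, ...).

After op 1 (move_left): buffer="fgtmwrwh" (len 8), cursors c1@0 c2@1 c3@7, authorship ........
After op 2 (move_right): buffer="fgtmwrwh" (len 8), cursors c1@1 c2@2 c3@8, authorship ........
After op 3 (move_left): buffer="fgtmwrwh" (len 8), cursors c1@0 c2@1 c3@7, authorship ........
After op 4 (move_left): buffer="fgtmwrwh" (len 8), cursors c1@0 c2@0 c3@6, authorship ........
After op 5 (delete): buffer="fgtmwwh" (len 7), cursors c1@0 c2@0 c3@5, authorship .......
After op 6 (move_right): buffer="fgtmwwh" (len 7), cursors c1@1 c2@1 c3@6, authorship .......
After op 7 (insert('b')): buffer="fbbgtmwwbh" (len 10), cursors c1@3 c2@3 c3@9, authorship .12.....3.
After op 8 (insert('b')): buffer="fbbbbgtmwwbbh" (len 13), cursors c1@5 c2@5 c3@12, authorship .1212.....33.

Answer: 5 5 12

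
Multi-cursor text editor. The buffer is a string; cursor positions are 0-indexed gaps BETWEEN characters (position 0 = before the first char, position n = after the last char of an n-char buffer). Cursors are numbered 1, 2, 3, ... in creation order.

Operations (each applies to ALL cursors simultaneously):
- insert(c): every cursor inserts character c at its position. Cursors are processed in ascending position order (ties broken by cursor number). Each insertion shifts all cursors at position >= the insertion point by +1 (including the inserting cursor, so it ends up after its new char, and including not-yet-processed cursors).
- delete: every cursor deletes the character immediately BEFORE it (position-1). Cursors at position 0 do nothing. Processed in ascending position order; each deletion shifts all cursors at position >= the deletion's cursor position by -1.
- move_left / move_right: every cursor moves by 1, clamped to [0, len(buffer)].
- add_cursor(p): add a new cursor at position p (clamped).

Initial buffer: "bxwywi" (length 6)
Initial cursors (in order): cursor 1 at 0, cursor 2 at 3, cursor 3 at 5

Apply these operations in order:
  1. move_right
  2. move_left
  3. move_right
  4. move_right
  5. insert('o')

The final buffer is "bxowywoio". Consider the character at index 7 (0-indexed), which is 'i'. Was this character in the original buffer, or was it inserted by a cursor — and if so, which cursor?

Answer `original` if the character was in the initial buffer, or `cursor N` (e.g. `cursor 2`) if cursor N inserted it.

After op 1 (move_right): buffer="bxwywi" (len 6), cursors c1@1 c2@4 c3@6, authorship ......
After op 2 (move_left): buffer="bxwywi" (len 6), cursors c1@0 c2@3 c3@5, authorship ......
After op 3 (move_right): buffer="bxwywi" (len 6), cursors c1@1 c2@4 c3@6, authorship ......
After op 4 (move_right): buffer="bxwywi" (len 6), cursors c1@2 c2@5 c3@6, authorship ......
After op 5 (insert('o')): buffer="bxowywoio" (len 9), cursors c1@3 c2@7 c3@9, authorship ..1...2.3
Authorship (.=original, N=cursor N): . . 1 . . . 2 . 3
Index 7: author = original

Answer: original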